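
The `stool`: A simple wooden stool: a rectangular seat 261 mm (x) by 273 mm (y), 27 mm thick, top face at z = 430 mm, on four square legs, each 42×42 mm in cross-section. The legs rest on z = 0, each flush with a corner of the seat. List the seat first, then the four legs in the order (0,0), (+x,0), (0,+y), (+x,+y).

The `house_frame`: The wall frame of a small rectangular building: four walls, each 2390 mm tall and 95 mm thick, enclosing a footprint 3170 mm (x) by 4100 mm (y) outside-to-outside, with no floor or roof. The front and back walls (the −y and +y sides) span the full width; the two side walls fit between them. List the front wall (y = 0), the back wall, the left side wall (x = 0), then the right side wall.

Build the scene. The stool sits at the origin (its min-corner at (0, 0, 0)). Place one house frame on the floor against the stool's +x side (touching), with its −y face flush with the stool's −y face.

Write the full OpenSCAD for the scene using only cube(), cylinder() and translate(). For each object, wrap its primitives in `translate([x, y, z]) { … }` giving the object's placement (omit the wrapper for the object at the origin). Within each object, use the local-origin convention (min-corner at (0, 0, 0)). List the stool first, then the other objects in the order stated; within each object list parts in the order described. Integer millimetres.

translate([0, 0, 403]) cube([261, 273, 27]);
cube([42, 42, 403]);
translate([219, 0, 0]) cube([42, 42, 403]);
translate([0, 231, 0]) cube([42, 42, 403]);
translate([219, 231, 0]) cube([42, 42, 403]);
translate([261, 0, 0]) {
  cube([3170, 95, 2390]);
  translate([0, 4005, 0]) cube([3170, 95, 2390]);
  translate([0, 95, 0]) cube([95, 3910, 2390]);
  translate([3075, 95, 0]) cube([95, 3910, 2390]);
}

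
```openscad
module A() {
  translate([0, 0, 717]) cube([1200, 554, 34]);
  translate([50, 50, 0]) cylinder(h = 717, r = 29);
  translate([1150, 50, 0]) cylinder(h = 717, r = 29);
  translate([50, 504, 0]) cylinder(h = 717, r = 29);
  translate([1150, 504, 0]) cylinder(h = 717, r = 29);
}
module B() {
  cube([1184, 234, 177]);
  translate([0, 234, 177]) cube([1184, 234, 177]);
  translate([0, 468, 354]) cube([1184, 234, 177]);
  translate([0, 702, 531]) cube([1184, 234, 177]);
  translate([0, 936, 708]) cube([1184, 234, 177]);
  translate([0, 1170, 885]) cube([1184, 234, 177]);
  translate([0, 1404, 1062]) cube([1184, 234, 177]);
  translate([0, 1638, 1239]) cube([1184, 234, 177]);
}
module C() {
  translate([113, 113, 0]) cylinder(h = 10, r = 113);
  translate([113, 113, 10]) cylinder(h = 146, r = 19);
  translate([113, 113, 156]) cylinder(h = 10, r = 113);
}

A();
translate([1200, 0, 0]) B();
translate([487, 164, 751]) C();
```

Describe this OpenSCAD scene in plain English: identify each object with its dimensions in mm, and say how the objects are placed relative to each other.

A is a table with a 1200×554 mm rectangular top, 34 mm thick, top surface at z = 751 mm, supported by four round legs of 58 mm diameter, each leg's bounding box inset 21 mm from the nearest pair of top edges, running from the floor.

B is a run of 8 identical solid stair steps. Each tread is 1184×234 mm and each step block is 177 mm high. Step 1 rests on the floor; step k is offset from step 1 by (k−1)×234 mm in y and (k−1)×177 mm in z.

C is a spool: two coaxial disc flanges of radius 113 mm and thickness 10 mm, joined by a core cylinder of radius 19 mm and height 146 mm. The lower flange rests on z = 0 and the three cylinders share a vertical axis.

The staircase is against the table's +x side, with their −y faces flush. The spool is on top of the table, centred.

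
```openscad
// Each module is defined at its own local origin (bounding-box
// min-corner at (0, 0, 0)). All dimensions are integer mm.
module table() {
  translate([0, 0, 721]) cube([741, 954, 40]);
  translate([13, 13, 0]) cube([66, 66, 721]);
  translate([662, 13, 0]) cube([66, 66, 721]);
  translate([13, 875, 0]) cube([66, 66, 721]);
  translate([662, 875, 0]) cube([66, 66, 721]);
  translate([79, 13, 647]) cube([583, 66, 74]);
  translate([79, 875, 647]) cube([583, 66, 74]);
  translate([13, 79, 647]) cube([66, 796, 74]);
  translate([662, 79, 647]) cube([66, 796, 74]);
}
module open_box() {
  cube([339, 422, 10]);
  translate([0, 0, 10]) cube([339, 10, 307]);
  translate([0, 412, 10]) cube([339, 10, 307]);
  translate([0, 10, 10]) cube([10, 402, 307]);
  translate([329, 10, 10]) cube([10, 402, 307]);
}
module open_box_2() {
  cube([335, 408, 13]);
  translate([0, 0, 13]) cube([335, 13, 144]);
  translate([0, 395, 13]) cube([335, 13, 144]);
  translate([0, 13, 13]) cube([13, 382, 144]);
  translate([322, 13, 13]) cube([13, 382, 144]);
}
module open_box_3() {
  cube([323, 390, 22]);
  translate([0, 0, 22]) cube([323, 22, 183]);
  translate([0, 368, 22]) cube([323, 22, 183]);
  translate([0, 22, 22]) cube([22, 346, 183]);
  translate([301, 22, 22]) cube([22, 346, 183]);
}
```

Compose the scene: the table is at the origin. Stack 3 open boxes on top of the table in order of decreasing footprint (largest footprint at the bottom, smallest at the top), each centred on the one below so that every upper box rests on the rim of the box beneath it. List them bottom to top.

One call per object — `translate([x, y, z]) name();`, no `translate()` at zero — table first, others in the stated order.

table();
translate([201, 266, 761]) open_box();
translate([203, 273, 1078]) open_box_2();
translate([209, 282, 1235]) open_box_3();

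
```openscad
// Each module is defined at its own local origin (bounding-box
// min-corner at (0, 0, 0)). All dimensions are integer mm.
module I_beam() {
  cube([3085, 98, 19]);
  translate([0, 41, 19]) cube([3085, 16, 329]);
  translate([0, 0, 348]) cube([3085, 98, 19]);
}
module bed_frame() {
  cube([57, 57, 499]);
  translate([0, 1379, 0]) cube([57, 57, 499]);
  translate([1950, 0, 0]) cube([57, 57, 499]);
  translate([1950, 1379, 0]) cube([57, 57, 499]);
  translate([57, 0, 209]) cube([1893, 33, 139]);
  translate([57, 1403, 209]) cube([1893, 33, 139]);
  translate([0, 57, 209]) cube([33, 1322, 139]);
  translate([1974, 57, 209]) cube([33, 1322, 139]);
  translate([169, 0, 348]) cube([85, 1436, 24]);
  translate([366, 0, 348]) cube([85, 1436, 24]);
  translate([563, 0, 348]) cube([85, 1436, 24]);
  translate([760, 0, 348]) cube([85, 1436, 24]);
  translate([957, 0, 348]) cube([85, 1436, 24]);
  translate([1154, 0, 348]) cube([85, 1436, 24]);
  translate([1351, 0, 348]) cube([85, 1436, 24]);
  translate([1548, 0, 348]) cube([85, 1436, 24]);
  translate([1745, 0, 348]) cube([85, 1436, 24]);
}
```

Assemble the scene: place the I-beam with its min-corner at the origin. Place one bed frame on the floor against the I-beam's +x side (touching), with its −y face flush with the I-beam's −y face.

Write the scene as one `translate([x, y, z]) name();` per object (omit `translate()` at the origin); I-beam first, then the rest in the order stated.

I_beam();
translate([3085, 0, 0]) bed_frame();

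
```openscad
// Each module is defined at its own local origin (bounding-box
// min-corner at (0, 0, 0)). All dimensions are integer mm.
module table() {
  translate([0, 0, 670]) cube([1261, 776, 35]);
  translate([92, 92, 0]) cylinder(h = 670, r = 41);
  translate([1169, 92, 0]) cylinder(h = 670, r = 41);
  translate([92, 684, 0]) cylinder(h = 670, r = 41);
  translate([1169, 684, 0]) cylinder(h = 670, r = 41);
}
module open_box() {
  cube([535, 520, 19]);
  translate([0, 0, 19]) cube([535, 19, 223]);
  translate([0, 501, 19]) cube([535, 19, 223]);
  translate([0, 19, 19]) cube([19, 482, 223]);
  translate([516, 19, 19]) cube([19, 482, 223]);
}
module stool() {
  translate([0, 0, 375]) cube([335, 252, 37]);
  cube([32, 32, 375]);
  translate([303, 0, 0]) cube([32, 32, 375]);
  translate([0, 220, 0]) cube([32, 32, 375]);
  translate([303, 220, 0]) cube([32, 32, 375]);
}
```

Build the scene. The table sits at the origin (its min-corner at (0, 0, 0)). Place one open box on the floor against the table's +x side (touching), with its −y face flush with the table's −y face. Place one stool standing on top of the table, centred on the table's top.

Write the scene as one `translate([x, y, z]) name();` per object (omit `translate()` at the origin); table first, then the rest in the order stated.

table();
translate([1261, 0, 0]) open_box();
translate([463, 262, 705]) stool();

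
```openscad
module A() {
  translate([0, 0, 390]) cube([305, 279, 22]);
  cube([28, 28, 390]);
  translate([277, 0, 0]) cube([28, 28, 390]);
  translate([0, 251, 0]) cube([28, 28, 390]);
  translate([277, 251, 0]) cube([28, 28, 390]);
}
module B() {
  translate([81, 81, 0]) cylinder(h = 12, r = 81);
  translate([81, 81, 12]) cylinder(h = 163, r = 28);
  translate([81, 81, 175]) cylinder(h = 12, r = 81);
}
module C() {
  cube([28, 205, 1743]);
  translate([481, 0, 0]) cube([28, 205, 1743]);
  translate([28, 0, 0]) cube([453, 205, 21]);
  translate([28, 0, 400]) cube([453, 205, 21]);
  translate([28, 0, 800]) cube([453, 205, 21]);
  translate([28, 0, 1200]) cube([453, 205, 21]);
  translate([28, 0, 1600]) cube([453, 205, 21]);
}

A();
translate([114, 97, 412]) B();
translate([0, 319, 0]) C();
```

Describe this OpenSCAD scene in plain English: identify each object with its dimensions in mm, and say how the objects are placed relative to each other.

A is a four-legged stool. The seat is 305×279 mm, 22 mm thick, top at z = 412 mm. It stands on four square legs, each 28×28 mm in cross-section, from z = 0 to the seat underside, each flush with a corner of the seat.

B is a spool: two coaxial disc flanges of radius 81 mm and thickness 12 mm, joined by a core cylinder of radius 28 mm and height 163 mm. The lower flange rests on z = 0 and the three cylinders share a vertical axis.

C is an open bookshelf. Two side panels, each 28 mm thick, 205 mm deep and 1743 mm tall, stand 509 mm apart (outside-to-outside). Between them sit 5 shelves, each 21 mm thick and 205 mm deep, spanning the full gap between the sides. The bottom shelf rests on the floor (its underside at z = 0) and the clear gap between one shelf's top and the next shelf's underside is 379 mm.

The spool is on top of the stool. The bookshelf is on the floor beside the stool on its +y side.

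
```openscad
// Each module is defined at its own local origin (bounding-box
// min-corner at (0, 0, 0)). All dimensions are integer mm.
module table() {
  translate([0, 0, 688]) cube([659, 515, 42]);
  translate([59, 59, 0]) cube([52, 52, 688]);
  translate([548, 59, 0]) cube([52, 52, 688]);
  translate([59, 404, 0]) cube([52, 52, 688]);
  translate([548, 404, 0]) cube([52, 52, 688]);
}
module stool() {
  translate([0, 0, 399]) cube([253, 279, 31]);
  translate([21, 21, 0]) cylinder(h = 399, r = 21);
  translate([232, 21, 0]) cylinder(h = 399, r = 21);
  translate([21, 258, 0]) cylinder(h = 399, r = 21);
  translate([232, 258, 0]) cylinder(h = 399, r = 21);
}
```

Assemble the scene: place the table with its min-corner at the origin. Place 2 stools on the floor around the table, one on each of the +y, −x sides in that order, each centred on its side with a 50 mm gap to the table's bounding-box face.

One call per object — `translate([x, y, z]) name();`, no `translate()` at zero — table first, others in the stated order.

table();
translate([203, 565, 0]) stool();
translate([-303, 118, 0]) stool();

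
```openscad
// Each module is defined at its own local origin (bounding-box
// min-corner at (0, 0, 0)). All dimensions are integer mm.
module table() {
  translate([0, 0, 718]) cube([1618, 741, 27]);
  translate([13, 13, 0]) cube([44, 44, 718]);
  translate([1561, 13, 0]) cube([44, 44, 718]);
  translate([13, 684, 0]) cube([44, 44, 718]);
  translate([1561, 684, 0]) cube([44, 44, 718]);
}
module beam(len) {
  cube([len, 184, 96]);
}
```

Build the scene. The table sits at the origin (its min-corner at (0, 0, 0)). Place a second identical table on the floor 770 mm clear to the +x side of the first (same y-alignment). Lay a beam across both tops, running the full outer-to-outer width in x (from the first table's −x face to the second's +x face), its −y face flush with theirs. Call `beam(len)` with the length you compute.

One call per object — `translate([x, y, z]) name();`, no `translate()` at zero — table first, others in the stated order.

table();
translate([2388, 0, 0]) table();
translate([0, 0, 745]) beam(4006);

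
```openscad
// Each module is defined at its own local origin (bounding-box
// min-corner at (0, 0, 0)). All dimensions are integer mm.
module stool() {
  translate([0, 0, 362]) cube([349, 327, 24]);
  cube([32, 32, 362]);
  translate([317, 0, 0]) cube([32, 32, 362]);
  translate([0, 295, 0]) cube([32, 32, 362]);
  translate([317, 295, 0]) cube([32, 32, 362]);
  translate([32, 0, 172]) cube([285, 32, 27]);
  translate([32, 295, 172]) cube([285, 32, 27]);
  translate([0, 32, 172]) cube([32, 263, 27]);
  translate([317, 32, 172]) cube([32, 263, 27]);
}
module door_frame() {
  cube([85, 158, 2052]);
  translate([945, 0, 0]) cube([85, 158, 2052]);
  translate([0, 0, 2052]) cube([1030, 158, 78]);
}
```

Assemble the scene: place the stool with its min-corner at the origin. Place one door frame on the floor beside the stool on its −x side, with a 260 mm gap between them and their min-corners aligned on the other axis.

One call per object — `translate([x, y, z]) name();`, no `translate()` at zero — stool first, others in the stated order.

stool();
translate([-1290, 0, 0]) door_frame();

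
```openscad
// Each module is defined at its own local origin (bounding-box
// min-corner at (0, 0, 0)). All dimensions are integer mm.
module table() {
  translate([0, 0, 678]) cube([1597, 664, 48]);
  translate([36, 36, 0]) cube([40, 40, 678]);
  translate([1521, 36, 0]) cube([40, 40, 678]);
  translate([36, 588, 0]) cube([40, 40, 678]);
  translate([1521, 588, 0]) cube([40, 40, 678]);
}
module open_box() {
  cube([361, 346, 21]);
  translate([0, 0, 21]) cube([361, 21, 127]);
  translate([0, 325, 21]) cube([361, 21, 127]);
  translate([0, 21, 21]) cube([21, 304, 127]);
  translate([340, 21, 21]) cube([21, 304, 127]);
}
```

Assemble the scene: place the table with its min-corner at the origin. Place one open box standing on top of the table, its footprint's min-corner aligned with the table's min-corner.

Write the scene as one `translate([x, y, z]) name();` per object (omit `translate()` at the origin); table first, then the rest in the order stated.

table();
translate([0, 0, 726]) open_box();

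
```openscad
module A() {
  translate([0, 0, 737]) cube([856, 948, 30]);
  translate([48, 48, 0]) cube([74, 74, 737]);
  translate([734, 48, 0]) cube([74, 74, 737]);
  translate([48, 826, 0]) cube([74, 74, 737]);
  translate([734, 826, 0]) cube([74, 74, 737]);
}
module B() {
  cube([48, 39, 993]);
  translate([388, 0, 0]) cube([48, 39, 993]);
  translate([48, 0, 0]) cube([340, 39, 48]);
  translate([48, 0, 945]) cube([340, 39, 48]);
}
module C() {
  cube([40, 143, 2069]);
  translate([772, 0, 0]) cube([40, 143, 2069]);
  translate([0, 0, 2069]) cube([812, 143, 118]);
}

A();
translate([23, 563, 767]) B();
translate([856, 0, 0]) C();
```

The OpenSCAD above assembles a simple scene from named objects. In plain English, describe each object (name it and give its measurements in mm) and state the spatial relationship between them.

A is a table: top 856 mm (x) × 948 mm (y), 30 mm thick, upper face at z = 767 mm, on four 74×74 mm square legs, each inset 48 mm from the nearest pair of top edges, running from z = 0 to the bottom of the top.

B is a picture frame with a 340×897 mm rectangular opening (x by z) and a uniform 48 mm border on every side. Frame depth is 39 mm along y. It is built from two vertical stiles running the full outside height and two horizontal rails spanning the gap between the stiles.

C is a rectangular door frame: two vertical jambs of 40×143 mm section, 2069 mm tall, with a clear opening 732 mm wide between their inner faces. A header 118 mm tall and 143 mm deep lies on top of the jambs and spans the full outside width.

The picture frame is on top of the table. The door frame is against the table's +x side, with their −y faces flush.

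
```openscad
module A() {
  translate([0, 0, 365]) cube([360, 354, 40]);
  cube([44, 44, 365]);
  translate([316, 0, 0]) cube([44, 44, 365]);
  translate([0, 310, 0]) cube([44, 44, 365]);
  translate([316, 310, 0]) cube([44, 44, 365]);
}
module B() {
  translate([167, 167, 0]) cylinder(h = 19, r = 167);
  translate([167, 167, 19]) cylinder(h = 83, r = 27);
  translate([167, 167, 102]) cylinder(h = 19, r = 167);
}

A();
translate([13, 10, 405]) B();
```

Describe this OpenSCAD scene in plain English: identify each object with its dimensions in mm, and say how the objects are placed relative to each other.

A is a four-legged stool. The seat is a 360×354×40 mm slab whose top surface is at z = 405 mm; four square legs, each 44×44 mm in cross-section, run from the floor (z = 0) to the underside of the seat, each flush with a corner of the seat.

B is a spool: two coaxial disc flanges of radius 167 mm and thickness 19 mm, joined by a core cylinder of radius 27 mm and height 83 mm. The lower flange rests on z = 0 and the three cylinders share a vertical axis.

The spool is on top of the stool, centred.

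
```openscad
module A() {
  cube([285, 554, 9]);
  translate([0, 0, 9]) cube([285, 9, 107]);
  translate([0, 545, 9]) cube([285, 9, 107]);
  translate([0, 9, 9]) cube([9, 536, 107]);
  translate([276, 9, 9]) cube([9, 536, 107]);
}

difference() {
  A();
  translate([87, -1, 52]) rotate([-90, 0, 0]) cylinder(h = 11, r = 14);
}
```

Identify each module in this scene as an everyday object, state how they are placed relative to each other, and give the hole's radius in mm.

A is an open box. The open box has a circular hole through its front wall. The hole's radius is 14 mm.

The subtracted cylinder has r = 14 mm.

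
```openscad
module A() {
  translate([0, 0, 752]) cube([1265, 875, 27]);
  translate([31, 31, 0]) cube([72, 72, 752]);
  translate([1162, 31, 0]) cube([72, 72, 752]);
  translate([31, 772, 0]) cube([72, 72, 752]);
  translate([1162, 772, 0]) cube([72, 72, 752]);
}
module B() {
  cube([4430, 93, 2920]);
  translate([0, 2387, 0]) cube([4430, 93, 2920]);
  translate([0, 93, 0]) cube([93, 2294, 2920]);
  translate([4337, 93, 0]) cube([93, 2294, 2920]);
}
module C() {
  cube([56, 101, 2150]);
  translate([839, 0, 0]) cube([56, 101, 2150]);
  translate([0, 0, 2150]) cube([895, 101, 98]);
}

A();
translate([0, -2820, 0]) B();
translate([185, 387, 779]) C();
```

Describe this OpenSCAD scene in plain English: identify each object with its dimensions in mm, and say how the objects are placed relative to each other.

A is a rectangular dining table. The top is 1265×875×27 mm with its upper surface at z = 779 mm. It stands on four 72×72 mm square legs, each inset 31 mm from the nearest pair of top edges, running from the floor to the underside of the top.

B is the wall frame of a small rectangular building: four walls, each 2920 mm tall and 93 mm thick, enclosing a footprint 4430 mm (x) by 2480 mm (y) outside-to-outside, with no floor or roof. The front and back walls (the −y and +y sides) span the full width; the two side walls fit between them.

C is a rectangular door frame: two vertical jambs of 56×101 mm section, 2150 mm tall, with a clear opening 783 mm wide between their inner faces. A header 98 mm tall and 101 mm deep lies on top of the jambs and spans the full outside width.

The house frame is on the floor beside the table on its −y side. The door frame is on top of the table, centred.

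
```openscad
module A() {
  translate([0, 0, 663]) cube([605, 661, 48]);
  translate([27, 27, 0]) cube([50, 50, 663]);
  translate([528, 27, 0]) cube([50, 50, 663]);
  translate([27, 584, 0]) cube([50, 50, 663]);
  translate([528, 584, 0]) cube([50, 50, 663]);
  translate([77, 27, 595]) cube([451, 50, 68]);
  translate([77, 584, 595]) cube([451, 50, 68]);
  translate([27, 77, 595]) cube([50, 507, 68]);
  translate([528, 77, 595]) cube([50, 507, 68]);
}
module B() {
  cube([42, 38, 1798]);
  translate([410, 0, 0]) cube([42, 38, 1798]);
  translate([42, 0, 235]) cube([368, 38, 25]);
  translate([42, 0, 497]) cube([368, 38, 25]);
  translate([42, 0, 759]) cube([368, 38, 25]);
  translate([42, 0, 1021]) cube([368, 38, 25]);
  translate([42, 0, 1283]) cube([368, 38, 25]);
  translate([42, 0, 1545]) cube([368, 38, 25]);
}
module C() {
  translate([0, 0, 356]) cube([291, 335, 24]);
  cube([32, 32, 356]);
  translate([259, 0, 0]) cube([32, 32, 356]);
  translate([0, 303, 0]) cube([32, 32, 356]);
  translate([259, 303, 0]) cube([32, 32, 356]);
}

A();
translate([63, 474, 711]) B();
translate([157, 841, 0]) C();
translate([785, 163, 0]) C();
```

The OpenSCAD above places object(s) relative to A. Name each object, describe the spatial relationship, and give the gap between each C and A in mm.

Each stool's nearest face is 180 mm from the table's bounding box.

A is a table. B is a ladder. C is a stool. The ladder is on top of the table. Two stools sit around the table at the +y, +x sides. The gap between each stool and the table is 180 mm.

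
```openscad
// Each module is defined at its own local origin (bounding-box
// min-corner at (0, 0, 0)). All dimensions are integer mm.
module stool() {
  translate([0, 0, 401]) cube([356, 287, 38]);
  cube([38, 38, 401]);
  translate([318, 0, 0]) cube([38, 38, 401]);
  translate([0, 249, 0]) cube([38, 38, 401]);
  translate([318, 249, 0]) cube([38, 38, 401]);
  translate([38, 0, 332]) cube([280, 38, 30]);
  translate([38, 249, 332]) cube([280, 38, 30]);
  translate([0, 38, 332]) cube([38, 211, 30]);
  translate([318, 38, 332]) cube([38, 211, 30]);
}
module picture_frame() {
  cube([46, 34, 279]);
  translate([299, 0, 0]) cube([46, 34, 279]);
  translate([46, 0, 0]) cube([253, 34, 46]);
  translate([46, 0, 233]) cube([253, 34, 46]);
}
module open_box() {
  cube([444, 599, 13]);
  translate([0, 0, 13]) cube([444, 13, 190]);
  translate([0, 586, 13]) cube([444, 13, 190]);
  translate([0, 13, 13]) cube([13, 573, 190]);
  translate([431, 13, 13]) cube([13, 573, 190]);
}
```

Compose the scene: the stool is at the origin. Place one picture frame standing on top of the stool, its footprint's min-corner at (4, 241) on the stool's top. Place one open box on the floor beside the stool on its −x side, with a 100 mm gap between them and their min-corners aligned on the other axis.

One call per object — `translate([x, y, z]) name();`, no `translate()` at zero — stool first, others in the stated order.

stool();
translate([4, 241, 439]) picture_frame();
translate([-544, 0, 0]) open_box();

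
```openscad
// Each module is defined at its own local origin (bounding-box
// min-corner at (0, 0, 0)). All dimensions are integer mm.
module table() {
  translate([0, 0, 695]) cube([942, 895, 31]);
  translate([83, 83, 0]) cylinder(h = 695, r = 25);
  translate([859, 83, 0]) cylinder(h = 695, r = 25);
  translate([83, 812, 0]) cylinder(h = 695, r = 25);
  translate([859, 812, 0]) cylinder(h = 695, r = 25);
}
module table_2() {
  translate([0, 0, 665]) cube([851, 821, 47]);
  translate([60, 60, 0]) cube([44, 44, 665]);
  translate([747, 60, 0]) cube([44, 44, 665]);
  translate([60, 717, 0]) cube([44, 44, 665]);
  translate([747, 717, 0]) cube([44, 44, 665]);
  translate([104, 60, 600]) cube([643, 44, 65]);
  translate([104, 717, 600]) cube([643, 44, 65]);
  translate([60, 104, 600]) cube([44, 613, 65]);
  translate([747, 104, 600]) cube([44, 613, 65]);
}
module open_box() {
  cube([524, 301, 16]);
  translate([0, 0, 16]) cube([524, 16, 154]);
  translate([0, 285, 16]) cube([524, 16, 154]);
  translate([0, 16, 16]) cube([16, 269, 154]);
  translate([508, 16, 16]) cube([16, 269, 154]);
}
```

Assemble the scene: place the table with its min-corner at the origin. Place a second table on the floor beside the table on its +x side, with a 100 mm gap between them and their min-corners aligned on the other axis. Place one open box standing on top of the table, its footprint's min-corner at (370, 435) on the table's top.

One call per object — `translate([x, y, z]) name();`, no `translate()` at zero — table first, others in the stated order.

table();
translate([1042, 0, 0]) table_2();
translate([370, 435, 726]) open_box();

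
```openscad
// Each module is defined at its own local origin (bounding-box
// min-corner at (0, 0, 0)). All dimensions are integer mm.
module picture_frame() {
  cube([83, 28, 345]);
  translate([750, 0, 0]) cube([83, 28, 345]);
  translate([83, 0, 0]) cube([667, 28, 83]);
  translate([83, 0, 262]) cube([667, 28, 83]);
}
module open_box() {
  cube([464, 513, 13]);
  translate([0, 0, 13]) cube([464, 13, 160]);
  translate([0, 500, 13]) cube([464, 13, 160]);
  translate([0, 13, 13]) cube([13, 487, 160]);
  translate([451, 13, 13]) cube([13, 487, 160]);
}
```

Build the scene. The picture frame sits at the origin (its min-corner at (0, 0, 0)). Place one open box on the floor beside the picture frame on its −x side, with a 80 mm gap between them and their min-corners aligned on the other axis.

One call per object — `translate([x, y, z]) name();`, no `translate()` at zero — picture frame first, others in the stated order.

picture_frame();
translate([-544, 0, 0]) open_box();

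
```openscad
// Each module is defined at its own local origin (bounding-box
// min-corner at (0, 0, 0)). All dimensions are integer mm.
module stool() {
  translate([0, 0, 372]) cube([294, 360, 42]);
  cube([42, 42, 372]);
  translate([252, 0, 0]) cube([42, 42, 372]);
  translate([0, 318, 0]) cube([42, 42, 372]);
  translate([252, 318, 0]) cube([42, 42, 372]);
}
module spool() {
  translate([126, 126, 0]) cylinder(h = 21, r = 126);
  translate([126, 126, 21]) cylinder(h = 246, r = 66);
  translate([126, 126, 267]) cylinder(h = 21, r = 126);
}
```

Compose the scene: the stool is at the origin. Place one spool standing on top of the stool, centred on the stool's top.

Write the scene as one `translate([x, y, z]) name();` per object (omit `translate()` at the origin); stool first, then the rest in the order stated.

stool();
translate([21, 54, 414]) spool();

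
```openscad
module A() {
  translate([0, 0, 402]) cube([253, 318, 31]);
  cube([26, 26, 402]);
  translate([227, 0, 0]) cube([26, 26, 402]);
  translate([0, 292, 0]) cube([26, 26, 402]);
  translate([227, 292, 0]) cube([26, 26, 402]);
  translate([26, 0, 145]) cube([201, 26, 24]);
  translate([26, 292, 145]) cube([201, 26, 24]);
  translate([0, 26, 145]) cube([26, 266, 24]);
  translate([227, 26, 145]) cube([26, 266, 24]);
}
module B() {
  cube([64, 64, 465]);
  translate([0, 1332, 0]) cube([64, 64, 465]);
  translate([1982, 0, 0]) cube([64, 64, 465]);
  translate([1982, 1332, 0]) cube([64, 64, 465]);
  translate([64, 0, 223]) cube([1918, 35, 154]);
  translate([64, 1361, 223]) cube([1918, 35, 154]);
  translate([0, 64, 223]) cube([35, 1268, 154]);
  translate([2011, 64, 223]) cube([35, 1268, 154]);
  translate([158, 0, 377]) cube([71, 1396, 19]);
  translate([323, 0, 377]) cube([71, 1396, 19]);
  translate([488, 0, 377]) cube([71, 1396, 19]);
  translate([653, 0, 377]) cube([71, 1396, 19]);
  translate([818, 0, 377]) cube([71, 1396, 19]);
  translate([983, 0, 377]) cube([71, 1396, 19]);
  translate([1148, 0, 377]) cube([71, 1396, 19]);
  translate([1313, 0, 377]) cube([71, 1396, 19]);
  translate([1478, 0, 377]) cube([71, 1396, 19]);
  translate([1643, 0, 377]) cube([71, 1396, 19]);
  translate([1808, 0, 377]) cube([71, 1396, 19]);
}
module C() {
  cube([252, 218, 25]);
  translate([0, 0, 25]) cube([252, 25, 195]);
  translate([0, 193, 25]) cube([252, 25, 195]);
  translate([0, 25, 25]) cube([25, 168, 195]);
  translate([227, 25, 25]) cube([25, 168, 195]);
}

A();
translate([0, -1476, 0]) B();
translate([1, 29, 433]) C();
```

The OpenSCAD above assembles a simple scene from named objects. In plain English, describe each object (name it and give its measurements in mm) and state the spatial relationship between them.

A is a simple wooden stool: a rectangular seat 253 mm (x) by 318 mm (y), 31 mm thick, top face at z = 433 mm, on four square legs, each 26×26 mm in cross-section. The legs rest on z = 0, each flush with a corner of the seat. Four stretchers, 26 mm wide and 24 mm tall, connect adjacent legs with their undersides at z = 145 mm, each running between the inner faces of the legs it joins and aligned with the legs' outer faces on the other axis.

B is a bed frame 2046 mm long (x) by 1396 mm wide (y). Four 64×64 mm corner posts, 465 mm tall, at the corners of the footprint. Four rails of 35 mm thickness and 154 mm height run between adjacent posts with their undersides at z = 223 mm, their outer faces flush with the outside of the frame (the two x-running rails run between the posts' inner faces; the two y-running rails run between the posts' inner faces). 11 slats, each 71 mm wide (x) and 19 mm thick, lie across the top of the two x-running rails, running the full 1396 mm width of the frame in y; the slats are evenly spaced along x between the inner faces of the end posts with equal gaps (rounded down to the nearest mm) at the −x end and between each pair — any rounding remainder accumulates at the +x end.

C is an open storage box with external size 252×218×220 mm and wall thickness 25 mm (the base is also 25 mm thick). The base covers the whole footprint; the four walls stand on the base, with the y-facing walls full-width and the x-facing walls fitting between their inner faces.

The bed frame is on the floor beside the stool on its −y side. The open box is on top of the stool.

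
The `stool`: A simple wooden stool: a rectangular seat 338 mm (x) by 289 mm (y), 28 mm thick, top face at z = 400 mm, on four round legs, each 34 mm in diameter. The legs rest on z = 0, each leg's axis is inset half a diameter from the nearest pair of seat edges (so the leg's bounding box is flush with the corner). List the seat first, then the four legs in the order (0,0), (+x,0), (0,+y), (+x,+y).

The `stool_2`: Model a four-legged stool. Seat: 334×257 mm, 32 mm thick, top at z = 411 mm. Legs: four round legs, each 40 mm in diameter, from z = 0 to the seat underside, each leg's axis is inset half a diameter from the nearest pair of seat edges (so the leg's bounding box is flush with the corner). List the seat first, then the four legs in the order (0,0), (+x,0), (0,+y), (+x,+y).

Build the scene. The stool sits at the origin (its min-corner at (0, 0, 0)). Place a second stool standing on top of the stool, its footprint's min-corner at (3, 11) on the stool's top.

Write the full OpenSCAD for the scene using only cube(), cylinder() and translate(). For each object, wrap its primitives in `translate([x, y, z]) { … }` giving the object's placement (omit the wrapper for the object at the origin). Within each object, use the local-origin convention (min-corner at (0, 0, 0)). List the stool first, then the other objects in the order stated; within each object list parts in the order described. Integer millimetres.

translate([0, 0, 372]) cube([338, 289, 28]);
translate([17, 17, 0]) cylinder(h = 372, r = 17);
translate([321, 17, 0]) cylinder(h = 372, r = 17);
translate([17, 272, 0]) cylinder(h = 372, r = 17);
translate([321, 272, 0]) cylinder(h = 372, r = 17);
translate([3, 11, 400]) {
  translate([0, 0, 379]) cube([334, 257, 32]);
  translate([20, 20, 0]) cylinder(h = 379, r = 20);
  translate([314, 20, 0]) cylinder(h = 379, r = 20);
  translate([20, 237, 0]) cylinder(h = 379, r = 20);
  translate([314, 237, 0]) cylinder(h = 379, r = 20);
}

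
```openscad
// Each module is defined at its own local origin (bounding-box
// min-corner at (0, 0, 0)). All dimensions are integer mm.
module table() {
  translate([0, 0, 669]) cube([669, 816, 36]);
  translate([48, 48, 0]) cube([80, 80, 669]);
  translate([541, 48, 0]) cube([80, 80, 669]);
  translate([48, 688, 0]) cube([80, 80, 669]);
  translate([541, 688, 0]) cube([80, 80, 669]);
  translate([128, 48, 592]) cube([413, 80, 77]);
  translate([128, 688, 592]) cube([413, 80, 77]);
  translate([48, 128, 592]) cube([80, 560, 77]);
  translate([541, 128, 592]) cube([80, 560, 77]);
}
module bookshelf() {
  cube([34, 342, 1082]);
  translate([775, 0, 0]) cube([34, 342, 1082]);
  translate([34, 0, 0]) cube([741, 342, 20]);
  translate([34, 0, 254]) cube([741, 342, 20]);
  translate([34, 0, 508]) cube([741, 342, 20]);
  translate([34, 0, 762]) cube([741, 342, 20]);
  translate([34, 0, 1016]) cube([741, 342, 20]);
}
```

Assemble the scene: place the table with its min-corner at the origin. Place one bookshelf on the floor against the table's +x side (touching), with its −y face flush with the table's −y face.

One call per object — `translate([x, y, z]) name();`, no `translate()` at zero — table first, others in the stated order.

table();
translate([669, 0, 0]) bookshelf();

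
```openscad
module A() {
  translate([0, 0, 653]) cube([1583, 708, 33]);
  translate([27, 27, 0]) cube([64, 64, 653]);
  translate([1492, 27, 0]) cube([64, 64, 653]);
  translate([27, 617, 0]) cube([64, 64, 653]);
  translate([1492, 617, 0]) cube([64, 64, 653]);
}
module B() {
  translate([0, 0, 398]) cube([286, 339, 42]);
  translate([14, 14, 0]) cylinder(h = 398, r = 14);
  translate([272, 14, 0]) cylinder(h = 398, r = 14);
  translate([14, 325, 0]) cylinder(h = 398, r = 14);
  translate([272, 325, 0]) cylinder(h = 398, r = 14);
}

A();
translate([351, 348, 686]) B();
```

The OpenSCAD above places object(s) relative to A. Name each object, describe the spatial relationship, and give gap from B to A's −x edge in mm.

A is a table. B is a stool. The stool is on top of the table. The gap from the stool to the table's −x edge is 351 mm.

The stool's min-x is at 351; the table's min-x is 0; gap = 351 mm.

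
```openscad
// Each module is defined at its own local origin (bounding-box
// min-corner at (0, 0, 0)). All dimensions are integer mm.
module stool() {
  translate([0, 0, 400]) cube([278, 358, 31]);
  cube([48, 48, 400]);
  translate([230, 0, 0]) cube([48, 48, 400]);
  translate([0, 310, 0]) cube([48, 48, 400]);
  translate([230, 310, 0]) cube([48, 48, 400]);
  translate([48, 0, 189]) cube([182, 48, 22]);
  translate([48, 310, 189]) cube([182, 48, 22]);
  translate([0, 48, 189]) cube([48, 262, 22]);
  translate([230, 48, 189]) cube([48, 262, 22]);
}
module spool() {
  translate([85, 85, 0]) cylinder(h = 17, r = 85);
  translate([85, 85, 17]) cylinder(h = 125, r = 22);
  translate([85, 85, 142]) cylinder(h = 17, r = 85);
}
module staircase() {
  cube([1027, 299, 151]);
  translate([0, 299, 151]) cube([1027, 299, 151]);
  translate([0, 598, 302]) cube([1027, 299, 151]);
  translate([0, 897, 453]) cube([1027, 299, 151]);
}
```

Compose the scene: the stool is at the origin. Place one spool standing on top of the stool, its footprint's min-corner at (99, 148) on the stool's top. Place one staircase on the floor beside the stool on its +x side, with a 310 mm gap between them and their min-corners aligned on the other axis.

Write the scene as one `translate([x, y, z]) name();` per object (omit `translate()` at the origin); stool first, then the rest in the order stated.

stool();
translate([99, 148, 431]) spool();
translate([588, 0, 0]) staircase();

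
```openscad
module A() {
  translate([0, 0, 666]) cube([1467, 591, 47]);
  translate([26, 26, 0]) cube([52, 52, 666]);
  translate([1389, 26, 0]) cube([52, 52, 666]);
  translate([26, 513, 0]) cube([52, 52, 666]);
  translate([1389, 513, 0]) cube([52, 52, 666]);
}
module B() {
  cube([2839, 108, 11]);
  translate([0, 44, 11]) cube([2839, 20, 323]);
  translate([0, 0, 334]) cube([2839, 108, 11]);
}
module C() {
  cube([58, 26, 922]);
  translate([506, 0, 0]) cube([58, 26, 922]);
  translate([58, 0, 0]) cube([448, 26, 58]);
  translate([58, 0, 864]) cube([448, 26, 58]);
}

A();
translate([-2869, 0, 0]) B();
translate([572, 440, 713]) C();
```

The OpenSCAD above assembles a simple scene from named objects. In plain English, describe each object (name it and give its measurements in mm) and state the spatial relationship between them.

A is a rectangular dining table. The top is 1467×591×47 mm with its upper surface at z = 713 mm. It stands on four 52×52 mm square legs, each inset 26 mm from the nearest pair of top edges, running from the floor to the underside of the top.

B is an I-beam lying along x, 2839 mm long. Overall section height 345 mm. Two flanges 108 mm wide (y) and 11 mm thick, one on the floor and one at the top; a web 20 mm thick runs between them, centred on the flange width.

C is a rectangular picture frame lying in the x–z plane (depth along y). The opening is 448 mm wide (x) by 806 mm tall (z), surrounded by a border 58 mm wide on all four sides. The frame is 26 mm deep and is made of two full-height vertical stiles with two horizontal rails fitted between them.

The I-beam is on the floor beside the table on its −x side. The picture frame is on top of the table.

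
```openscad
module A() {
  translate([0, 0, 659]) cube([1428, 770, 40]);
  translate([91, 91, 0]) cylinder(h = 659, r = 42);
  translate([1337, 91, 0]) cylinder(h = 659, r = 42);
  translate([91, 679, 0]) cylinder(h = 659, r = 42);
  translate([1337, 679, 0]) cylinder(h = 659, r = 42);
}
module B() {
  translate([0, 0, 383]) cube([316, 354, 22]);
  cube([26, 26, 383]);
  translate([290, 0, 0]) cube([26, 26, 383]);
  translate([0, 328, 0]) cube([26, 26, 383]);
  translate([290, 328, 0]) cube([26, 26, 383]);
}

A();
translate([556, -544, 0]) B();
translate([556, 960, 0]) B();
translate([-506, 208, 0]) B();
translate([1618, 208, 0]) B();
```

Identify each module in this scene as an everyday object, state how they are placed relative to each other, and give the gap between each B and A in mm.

A is a table. B is a stool. Four stools sit around the table at the −y, +y, −x, +x sides. The gap between each stool and the table is 190 mm.

Each stool's nearest face is 190 mm from the table's bounding box.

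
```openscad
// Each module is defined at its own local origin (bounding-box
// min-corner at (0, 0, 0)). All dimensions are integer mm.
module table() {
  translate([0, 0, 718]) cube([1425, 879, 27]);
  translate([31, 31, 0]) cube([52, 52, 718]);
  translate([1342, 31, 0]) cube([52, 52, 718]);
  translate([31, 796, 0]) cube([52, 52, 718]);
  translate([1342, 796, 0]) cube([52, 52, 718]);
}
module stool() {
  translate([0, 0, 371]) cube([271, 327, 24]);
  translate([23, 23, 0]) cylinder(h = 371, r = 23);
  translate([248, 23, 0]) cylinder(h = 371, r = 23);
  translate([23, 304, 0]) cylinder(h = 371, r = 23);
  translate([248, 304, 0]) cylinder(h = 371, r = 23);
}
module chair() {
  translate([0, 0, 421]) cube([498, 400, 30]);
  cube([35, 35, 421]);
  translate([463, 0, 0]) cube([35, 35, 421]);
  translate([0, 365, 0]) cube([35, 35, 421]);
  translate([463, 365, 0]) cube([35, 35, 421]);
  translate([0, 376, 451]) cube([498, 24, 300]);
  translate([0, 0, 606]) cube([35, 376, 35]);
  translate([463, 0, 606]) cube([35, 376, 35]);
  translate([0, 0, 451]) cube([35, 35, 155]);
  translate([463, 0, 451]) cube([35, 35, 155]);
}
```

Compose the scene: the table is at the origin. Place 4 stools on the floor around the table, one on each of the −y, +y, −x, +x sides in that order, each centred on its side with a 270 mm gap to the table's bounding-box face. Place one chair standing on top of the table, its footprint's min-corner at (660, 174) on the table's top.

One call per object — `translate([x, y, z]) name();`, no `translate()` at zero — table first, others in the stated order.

table();
translate([577, -597, 0]) stool();
translate([577, 1149, 0]) stool();
translate([-541, 276, 0]) stool();
translate([1695, 276, 0]) stool();
translate([660, 174, 745]) chair();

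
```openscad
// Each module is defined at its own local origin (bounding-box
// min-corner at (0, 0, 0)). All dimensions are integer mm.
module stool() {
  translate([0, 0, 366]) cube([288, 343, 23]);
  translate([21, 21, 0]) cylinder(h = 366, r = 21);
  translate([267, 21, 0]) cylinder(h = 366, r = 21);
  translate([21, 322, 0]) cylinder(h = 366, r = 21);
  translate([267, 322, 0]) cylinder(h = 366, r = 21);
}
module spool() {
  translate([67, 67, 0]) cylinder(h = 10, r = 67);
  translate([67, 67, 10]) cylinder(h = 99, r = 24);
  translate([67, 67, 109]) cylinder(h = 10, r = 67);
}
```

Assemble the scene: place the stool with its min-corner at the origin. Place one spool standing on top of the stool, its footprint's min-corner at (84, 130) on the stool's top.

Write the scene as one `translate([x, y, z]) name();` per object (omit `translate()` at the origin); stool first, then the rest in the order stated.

stool();
translate([84, 130, 389]) spool();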